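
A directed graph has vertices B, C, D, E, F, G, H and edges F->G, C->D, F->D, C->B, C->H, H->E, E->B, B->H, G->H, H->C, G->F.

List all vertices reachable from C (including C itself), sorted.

Start at C.
Its neighbours: B, D, H.
Then their neighbours: E.
Nothing further is reachable.

B, C, D, E, H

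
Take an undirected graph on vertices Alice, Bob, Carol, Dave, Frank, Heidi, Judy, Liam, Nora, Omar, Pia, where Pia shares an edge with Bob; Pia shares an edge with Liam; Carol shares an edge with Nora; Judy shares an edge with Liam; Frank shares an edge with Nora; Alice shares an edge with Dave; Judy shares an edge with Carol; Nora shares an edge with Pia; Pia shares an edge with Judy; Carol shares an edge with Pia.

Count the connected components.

4

From Alice: component {Alice, Dave}.
From Bob: component {Bob, Carol, Frank, Judy, Liam, Nora, Pia}.
From Heidi: component {Heidi}.
From Omar: component {Omar}.
That's 4 components.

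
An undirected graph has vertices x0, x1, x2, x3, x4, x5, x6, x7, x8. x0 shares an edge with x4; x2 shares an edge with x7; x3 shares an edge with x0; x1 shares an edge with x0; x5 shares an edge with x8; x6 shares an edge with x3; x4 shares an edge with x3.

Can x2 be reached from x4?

Explore from x4.
Distance 1: reach x0, x3.
Distance 2: reach x1, x6.
The search is exhausted without reaching x2; it lies in a different component.

No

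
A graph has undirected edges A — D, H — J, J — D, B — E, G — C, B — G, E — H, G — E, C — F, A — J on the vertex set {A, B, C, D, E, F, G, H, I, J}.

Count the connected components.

2

From A: component {A, B, C, D, E, F, G, H, J}.
From I: component {I}.
That's 2 components.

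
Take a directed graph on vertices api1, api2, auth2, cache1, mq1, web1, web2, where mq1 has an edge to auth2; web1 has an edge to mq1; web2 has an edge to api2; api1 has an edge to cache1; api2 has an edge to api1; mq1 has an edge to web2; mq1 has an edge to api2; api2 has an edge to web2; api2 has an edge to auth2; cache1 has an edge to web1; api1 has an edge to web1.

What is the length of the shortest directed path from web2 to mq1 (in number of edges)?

4

Distance 0: web2.
Distance 1: api2.
Distance 2: api1, auth2.
Distance 3: cache1, web1.
Distance 4: mq1 — contains mq1.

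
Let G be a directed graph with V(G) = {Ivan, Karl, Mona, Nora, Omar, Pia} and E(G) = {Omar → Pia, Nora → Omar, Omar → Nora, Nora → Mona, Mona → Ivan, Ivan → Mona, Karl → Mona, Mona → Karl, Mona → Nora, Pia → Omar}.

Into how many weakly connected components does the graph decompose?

1

From Ivan: component {Ivan, Karl, Mona, Nora, Omar, Pia}.
That's 1 component.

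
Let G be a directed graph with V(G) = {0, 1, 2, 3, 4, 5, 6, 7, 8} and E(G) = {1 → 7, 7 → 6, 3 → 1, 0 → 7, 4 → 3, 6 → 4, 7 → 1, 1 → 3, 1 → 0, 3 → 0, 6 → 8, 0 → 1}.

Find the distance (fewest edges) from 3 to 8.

4

Distance 0: 3.
Distance 1: 0, 1.
Distance 2: 7.
Distance 3: 6.
Distance 4: 4, 8 — contains 8.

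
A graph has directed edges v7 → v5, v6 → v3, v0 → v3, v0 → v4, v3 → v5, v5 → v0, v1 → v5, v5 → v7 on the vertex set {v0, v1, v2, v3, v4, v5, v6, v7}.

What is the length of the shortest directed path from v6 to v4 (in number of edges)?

4

Distance 0: v6.
Distance 1: v3.
Distance 2: v5.
Distance 3: v0, v7.
Distance 4: v4 — contains v4.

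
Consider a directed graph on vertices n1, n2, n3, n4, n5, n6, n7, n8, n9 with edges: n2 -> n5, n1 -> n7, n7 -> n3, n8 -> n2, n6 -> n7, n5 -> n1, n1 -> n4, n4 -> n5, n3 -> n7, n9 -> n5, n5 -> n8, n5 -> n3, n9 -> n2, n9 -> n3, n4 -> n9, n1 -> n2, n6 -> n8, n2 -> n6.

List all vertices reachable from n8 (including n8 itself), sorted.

Start at n8.
Its neighbours: n2.
Then their neighbours: n5, n6.
Then next layer: n1, n3, n7.
Then next layer: n4.
Then next layer: n9.
Every vertex is now reached.

n1, n2, n3, n4, n5, n6, n7, n8, n9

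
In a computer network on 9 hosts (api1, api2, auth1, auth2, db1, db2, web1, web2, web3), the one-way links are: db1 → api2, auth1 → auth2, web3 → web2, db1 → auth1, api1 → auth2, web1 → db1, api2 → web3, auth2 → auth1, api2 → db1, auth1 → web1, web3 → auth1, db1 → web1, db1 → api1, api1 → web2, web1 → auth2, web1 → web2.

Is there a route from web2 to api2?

web2 has no outgoing edges, so nothing is reachable from it.

No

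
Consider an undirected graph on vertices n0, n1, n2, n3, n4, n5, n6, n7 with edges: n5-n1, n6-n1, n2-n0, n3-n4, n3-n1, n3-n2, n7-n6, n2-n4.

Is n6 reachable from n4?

Explore from n4.
Distance 1: reach n2, n3.
Distance 2: reach n0, n1.
Distance 3: reach n5, n6.
Found n6.

Yes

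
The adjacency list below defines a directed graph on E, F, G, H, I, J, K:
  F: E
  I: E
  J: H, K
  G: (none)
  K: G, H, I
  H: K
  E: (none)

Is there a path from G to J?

G has no outgoing edges, so nothing is reachable from it.

No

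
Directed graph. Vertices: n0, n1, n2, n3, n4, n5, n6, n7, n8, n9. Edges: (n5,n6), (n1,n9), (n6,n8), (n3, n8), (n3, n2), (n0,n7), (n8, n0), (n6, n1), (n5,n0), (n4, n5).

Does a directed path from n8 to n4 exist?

Explore from n8.
Distance 1: reach n0.
Distance 2: reach n7.
The search from n8 is exhausted; no directed path reaches n4.

No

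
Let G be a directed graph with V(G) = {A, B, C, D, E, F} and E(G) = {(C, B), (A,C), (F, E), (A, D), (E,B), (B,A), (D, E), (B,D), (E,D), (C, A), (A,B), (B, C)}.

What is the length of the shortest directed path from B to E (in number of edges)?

Distance 0: B.
Distance 1: A, C, D.
Distance 2: E — contains E.

2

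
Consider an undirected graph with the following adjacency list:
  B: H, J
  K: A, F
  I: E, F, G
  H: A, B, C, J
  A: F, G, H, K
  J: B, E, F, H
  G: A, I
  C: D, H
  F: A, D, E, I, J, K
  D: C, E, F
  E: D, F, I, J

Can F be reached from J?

Explore from J.
Distance 1: reach B, E, F, H.
Found F.

Yes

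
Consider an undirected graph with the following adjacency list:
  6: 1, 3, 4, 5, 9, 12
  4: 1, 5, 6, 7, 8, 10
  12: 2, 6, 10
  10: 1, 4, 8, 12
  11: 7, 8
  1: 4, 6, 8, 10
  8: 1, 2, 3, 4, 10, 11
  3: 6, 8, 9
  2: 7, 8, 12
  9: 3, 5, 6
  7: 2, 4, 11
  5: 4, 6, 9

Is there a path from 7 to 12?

Yes

Explore from 7.
Distance 1: reach 2, 4, 11.
Distance 2: reach 1, 5, 6, 8, 10, 12.
Found 12.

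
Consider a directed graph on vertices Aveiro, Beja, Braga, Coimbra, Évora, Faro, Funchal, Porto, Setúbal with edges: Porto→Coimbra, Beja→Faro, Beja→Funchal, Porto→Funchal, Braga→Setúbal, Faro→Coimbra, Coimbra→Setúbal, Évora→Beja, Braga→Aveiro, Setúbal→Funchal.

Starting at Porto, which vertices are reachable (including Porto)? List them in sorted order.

Coimbra, Funchal, Porto, Setúbal

Start at Porto.
Its neighbours: Coimbra, Funchal.
Then their neighbours: Setúbal.
Nothing further is reachable.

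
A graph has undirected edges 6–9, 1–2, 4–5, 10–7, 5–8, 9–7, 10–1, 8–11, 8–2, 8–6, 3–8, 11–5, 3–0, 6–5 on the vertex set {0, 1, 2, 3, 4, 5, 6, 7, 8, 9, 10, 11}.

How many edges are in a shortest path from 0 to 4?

4

Distance 0: 0.
Distance 1: 3.
Distance 2: 8.
Distance 3: 2, 5, 6, 11.
Distance 4: 1, 4, 9 — contains 4.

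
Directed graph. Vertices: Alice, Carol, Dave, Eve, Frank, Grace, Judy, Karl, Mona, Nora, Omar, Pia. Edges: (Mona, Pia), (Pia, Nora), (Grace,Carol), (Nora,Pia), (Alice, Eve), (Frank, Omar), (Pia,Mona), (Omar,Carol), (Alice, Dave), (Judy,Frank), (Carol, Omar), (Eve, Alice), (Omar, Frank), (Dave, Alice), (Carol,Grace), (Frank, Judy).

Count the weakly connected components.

From Alice: component {Alice, Dave, Eve}.
From Carol: component {Carol, Frank, Grace, Judy, Omar}.
From Karl: component {Karl}.
From Mona: component {Mona, Nora, Pia}.
That's 4 components.

4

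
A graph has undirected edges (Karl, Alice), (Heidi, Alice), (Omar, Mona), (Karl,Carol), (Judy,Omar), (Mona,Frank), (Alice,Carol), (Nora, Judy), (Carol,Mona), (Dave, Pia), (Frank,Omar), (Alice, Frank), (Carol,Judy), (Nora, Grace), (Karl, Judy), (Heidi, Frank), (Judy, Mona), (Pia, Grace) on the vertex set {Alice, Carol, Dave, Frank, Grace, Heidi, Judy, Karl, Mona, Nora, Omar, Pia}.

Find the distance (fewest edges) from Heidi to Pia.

6

Distance 0: Heidi.
Distance 1: Alice, Frank.
Distance 2: Carol, Karl, Mona, Omar.
Distance 3: Judy.
Distance 4: Nora.
Distance 5: Grace.
Distance 6: Pia — contains Pia.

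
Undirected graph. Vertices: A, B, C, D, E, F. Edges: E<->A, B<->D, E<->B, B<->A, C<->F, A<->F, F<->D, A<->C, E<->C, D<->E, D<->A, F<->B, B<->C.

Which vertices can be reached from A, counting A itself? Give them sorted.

Start at A.
Its neighbours: B, C, D, E, F.
Every vertex is now reached.

A, B, C, D, E, F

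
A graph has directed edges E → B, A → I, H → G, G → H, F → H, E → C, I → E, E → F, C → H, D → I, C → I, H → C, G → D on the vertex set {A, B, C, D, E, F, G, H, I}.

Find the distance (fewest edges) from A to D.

6

Distance 0: A.
Distance 1: I.
Distance 2: E.
Distance 3: B, C, F.
Distance 4: H.
Distance 5: G.
Distance 6: D — contains D.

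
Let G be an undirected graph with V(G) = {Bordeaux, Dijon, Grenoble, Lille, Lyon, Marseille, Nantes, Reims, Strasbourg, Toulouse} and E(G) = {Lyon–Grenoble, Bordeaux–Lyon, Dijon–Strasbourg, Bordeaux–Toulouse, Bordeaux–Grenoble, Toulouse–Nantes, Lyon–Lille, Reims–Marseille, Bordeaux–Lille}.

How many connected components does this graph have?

From Bordeaux: component {Bordeaux, Grenoble, Lille, Lyon, Nantes, Toulouse}.
From Dijon: component {Dijon, Strasbourg}.
From Marseille: component {Marseille, Reims}.
That's 3 components.

3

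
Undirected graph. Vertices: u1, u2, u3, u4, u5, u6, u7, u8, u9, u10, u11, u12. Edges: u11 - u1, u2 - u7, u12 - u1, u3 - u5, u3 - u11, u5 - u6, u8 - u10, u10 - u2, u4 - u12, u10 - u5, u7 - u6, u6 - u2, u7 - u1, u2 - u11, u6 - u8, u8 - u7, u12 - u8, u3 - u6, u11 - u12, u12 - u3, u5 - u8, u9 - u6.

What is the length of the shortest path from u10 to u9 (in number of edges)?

Distance 0: u10.
Distance 1: u2, u5, u8.
Distance 2: u3, u6, u7, u11, u12.
Distance 3: u1, u4, u9 — contains u9.

3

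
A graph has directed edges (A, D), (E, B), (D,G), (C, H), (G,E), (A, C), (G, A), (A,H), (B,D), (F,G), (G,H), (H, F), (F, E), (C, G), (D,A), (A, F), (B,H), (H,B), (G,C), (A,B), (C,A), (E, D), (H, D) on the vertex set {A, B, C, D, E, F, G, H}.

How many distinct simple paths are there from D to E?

D→A→B→H→F→E
D→A→B→H→F→G→E
D→A→C→G→E
D→A→C→G→H→F→E
D→A→C→H→F→E
D→A→C→H→F→G→E
D→A→F→E
D→A→F→G→E
... and 12 more.

20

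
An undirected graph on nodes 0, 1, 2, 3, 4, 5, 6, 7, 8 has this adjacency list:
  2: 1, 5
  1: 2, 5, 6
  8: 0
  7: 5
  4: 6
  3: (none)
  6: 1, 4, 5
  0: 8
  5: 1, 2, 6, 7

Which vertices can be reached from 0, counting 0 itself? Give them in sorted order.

0, 8

Start at 0.
Its neighbours: 8.
Nothing further is reachable.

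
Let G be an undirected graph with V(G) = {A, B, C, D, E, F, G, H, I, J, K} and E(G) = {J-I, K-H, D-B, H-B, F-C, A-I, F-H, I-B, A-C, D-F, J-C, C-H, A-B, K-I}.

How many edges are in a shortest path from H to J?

2

Distance 0: H.
Distance 1: B, C, F, K.
Distance 2: A, D, I, J — contains J.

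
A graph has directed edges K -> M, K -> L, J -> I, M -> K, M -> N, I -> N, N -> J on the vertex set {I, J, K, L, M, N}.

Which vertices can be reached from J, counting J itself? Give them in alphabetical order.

Start at J.
Its neighbours: I.
Then their neighbours: N.
Nothing further is reachable.

I, J, N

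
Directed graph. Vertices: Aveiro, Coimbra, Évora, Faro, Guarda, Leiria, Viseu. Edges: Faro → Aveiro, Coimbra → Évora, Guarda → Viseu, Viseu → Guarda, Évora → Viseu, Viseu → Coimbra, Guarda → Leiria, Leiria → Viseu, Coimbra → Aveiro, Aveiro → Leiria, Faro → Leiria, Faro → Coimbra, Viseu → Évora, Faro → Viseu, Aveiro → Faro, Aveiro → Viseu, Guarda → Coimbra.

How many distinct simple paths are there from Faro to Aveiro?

Faro→Aveiro
Faro→Coimbra→Aveiro
Faro→Leiria→Viseu→Coimbra→Aveiro
Faro→Leiria→Viseu→Guarda→Coimbra→Aveiro
Faro→Viseu→Coimbra→Aveiro
Faro→Viseu→Guarda→Coimbra→Aveiro

6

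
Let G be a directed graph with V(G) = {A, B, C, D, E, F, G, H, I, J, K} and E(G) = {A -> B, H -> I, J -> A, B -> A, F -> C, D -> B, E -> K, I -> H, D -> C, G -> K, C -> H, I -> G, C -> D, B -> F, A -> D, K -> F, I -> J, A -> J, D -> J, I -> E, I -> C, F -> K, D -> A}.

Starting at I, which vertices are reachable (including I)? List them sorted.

Start at I.
Its neighbours: C, E, G, H, J.
Then their neighbours: A, D, K.
Then next layer: B, F.
Every vertex is now reached.

A, B, C, D, E, F, G, H, I, J, K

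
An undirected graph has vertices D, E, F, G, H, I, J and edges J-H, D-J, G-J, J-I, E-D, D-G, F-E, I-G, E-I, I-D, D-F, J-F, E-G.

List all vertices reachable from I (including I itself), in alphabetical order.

Start at I.
Its neighbours: D, E, G, J.
Then their neighbours: F, H.
Every vertex is now reached.

D, E, F, G, H, I, J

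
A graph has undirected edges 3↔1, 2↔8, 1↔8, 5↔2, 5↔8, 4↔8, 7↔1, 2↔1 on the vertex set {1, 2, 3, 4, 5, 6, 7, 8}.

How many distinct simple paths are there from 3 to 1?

1

3–1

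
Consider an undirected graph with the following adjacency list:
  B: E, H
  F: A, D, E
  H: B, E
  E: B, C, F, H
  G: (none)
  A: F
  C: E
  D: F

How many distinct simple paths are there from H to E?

2

H–B–E
H–E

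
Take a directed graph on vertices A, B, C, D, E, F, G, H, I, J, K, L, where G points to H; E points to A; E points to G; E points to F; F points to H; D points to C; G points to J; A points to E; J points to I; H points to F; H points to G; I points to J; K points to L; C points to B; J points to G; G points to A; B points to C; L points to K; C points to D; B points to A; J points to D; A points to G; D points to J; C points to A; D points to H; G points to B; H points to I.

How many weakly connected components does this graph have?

From A: component {A, B, C, D, E, F, G, H, I, J}.
From K: component {K, L}.
That's 2 components.

2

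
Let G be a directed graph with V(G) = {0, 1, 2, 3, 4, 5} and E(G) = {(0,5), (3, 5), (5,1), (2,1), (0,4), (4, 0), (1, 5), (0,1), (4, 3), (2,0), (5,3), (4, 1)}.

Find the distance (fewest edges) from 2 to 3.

3

Distance 0: 2.
Distance 1: 0, 1.
Distance 2: 4, 5.
Distance 3: 3 — contains 3.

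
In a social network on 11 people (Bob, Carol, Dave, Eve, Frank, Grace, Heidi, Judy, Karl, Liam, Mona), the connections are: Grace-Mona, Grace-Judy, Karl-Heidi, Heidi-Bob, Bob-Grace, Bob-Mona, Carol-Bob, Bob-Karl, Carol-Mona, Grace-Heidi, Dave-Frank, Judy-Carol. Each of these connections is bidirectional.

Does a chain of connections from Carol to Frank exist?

No

Explore from Carol.
Distance 1: reach Bob, Judy, Mona.
Distance 2: reach Grace, Heidi, Karl.
The search is exhausted without reaching Frank; it lies in a different component.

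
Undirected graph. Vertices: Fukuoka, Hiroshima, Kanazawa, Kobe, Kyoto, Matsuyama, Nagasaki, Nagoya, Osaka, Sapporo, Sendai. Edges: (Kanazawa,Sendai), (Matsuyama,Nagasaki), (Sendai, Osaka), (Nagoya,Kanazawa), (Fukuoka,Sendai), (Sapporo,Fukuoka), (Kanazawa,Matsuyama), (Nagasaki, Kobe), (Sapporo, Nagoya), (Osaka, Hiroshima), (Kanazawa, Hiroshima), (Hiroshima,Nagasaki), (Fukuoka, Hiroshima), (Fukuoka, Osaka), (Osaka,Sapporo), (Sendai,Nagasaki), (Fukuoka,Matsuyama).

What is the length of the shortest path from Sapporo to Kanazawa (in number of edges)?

Distance 0: Sapporo.
Distance 1: Fukuoka, Nagoya, Osaka.
Distance 2: Hiroshima, Kanazawa, Matsuyama, Sendai — contains Kanazawa.

2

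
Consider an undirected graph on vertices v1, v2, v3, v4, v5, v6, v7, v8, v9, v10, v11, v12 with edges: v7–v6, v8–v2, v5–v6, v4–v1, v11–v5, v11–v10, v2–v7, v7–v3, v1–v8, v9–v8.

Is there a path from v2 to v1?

Explore from v2.
Distance 1: reach v7, v8.
Distance 2: reach v1, v3, v6, v9.
Found v1.

Yes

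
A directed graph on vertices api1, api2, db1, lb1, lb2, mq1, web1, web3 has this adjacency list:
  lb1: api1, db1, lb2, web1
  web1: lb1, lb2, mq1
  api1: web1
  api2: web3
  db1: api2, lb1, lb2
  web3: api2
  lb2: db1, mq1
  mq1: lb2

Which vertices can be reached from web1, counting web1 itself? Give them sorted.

api1, api2, db1, lb1, lb2, mq1, web1, web3

Start at web1.
Its neighbours: lb1, lb2, mq1.
Then their neighbours: api1, db1.
Then next layer: api2.
Then next layer: web3.
Every vertex is now reached.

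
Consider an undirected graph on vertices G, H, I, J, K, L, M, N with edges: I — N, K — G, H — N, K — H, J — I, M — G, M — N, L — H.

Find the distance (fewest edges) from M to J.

Distance 0: M.
Distance 1: G, N.
Distance 2: H, I, K.
Distance 3: J, L — contains J.

3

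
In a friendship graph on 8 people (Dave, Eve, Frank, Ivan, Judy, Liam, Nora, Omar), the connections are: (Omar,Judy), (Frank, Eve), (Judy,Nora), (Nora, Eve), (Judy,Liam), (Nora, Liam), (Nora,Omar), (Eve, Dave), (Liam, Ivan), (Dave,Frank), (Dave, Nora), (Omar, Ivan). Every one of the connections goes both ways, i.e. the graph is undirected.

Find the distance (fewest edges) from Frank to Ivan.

Distance 0: Frank.
Distance 1: Dave, Eve.
Distance 2: Nora.
Distance 3: Judy, Liam, Omar.
Distance 4: Ivan — contains Ivan.

4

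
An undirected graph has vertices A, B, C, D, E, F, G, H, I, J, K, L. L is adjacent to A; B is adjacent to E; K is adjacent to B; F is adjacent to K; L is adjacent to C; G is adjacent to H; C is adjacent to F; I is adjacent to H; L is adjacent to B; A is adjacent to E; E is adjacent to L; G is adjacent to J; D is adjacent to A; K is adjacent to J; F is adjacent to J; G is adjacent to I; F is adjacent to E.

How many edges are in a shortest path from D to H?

Distance 0: D.
Distance 1: A.
Distance 2: E, L.
Distance 3: B, C, F.
Distance 4: J, K.
Distance 5: G.
Distance 6: H, I — contains H.

6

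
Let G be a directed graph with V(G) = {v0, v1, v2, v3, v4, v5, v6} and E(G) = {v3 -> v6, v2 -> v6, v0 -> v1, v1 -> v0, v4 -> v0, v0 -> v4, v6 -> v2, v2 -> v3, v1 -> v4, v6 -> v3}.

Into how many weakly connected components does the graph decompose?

From v0: component {v0, v1, v4}.
From v2: component {v2, v3, v6}.
From v5: component {v5}.
That's 3 components.

3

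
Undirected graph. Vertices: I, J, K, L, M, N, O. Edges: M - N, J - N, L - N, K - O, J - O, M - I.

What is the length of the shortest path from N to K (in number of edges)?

Distance 0: N.
Distance 1: J, L, M.
Distance 2: I, O.
Distance 3: K — contains K.

3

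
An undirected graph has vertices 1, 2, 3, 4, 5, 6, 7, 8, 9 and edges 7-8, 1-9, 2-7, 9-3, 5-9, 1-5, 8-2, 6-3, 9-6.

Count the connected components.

From 1: component {1, 3, 5, 6, 9}.
From 2: component {2, 7, 8}.
From 4: component {4}.
That's 3 components.

3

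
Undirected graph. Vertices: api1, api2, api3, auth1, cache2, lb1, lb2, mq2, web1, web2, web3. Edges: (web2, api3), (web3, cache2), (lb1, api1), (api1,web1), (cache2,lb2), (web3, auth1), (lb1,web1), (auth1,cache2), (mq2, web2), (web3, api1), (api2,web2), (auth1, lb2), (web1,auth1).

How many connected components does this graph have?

2

From api1: component {api1, auth1, cache2, lb1, lb2, web1, web3}.
From api2: component {api2, api3, mq2, web2}.
That's 2 components.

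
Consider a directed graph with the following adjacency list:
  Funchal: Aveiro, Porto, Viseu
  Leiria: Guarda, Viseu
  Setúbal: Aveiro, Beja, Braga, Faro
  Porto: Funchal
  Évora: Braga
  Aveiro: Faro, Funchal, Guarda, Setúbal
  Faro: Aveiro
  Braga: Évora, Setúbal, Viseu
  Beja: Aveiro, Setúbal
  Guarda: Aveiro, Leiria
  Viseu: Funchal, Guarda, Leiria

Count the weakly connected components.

From Aveiro: component {Aveiro, Beja, Braga, Évora, Faro, Funchal, Guarda, Leiria, Porto, Setúbal, Viseu}.
That's 1 component.

1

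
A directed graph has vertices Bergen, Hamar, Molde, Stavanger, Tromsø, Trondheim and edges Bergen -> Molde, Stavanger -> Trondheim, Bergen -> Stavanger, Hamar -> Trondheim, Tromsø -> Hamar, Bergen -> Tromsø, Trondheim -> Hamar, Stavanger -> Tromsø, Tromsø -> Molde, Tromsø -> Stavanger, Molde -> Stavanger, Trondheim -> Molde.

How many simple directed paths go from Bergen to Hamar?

Bergen→Molde→Stavanger→Tromsø→Hamar
Bergen→Molde→Stavanger→Trondheim→Hamar
Bergen→Stavanger→Tromsø→Hamar
Bergen→Stavanger→Trondheim→Hamar
Bergen→Tromsø→Hamar
Bergen→Tromsø→Molde→Stavanger→Trondheim→Hamar
Bergen→Tromsø→Stavanger→Trondheim→Hamar

7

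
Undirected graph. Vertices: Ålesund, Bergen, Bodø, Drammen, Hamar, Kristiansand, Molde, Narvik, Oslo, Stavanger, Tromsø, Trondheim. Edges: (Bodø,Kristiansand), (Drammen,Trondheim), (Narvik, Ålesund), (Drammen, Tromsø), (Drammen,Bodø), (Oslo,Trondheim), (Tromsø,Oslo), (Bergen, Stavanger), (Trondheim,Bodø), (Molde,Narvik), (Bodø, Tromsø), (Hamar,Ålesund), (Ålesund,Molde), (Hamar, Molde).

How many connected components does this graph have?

3

From Ålesund: component {Ålesund, Hamar, Molde, Narvik}.
From Bergen: component {Bergen, Stavanger}.
From Bodø: component {Bodø, Drammen, Kristiansand, Oslo, Tromsø, Trondheim}.
That's 3 components.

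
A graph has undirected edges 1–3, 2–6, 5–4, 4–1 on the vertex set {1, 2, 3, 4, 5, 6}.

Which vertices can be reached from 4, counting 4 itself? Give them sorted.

1, 3, 4, 5

Start at 4.
Its neighbours: 1, 5.
Then their neighbours: 3.
Nothing further is reachable.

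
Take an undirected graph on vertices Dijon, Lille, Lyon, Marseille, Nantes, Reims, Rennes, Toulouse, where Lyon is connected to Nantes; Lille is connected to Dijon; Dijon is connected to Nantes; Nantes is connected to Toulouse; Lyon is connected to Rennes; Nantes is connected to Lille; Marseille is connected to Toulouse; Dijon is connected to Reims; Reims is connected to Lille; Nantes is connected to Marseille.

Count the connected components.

1

From Dijon: component {Dijon, Lille, Lyon, Marseille, Nantes, Reims, Rennes, Toulouse}.
That's 1 component.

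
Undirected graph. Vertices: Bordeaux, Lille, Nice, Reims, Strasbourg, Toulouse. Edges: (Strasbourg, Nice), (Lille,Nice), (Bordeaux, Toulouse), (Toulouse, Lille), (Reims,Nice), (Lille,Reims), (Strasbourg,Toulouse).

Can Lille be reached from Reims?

Yes

Explore from Reims.
Distance 1: reach Lille, Nice.
Found Lille.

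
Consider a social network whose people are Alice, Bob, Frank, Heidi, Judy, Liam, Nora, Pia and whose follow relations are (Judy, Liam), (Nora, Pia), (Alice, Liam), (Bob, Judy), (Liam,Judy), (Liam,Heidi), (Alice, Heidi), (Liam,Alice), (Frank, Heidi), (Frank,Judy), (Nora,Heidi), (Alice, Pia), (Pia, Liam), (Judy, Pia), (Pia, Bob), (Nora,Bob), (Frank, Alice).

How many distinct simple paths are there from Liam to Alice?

1

Liam→Alice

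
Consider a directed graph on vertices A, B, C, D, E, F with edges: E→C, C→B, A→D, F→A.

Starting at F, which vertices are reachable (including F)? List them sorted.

Start at F.
Its neighbours: A.
Then their neighbours: D.
Nothing further is reachable.

A, D, F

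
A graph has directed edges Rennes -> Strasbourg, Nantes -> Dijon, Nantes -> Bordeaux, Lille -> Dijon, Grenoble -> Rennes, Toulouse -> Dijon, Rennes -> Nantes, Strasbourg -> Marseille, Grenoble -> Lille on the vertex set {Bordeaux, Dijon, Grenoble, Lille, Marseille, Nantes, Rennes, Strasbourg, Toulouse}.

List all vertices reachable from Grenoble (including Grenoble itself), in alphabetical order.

Start at Grenoble.
Its neighbours: Lille, Rennes.
Then their neighbours: Dijon, Nantes, Strasbourg.
Then next layer: Bordeaux, Marseille.
Nothing further is reachable.

Bordeaux, Dijon, Grenoble, Lille, Marseille, Nantes, Rennes, Strasbourg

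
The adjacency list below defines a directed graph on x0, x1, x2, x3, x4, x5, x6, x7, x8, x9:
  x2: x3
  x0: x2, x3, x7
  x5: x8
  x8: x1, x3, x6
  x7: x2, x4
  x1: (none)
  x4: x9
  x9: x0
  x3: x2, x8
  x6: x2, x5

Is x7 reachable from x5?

No

Explore from x5.
Distance 1: reach x8.
Distance 2: reach x1, x3, x6.
Distance 3: reach x2.
The search from x5 is exhausted; no directed path reaches x7.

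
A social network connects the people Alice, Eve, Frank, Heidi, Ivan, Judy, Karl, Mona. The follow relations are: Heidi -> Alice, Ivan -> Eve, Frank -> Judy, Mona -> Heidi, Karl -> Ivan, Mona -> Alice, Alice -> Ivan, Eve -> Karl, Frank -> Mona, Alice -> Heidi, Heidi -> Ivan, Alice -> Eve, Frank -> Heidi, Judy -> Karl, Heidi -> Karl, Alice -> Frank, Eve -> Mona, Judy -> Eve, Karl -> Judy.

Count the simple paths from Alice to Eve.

13

Alice→Eve
Alice→Frank→Heidi→Ivan→Eve
Alice→Frank→Heidi→Karl→Ivan→Eve
Alice→Frank→Heidi→Karl→Judy→Eve
Alice→Frank→Judy→Eve
Alice→Frank→Judy→Karl→Ivan→Eve
Alice→Frank→Mona→Heidi→Ivan→Eve
Alice→Frank→Mona→Heidi→Karl→Ivan→Eve
Alice→Frank→Mona→Heidi→Karl→Judy→Eve
Alice→Heidi→Ivan→Eve
Alice→Heidi→Karl→Ivan→Eve
Alice→Heidi→Karl→Judy→Eve
Alice→Ivan→Eve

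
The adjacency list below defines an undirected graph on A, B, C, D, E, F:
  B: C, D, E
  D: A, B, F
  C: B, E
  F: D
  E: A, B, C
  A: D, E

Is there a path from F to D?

Explore from F.
Distance 1: reach D.
Found D.

Yes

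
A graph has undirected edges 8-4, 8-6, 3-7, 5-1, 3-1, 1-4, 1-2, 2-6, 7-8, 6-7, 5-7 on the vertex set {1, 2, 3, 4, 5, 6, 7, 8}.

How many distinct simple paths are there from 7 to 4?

7–3–1–2–6–8–4
7–3–1–4
7–5–1–2–6–8–4
7–5–1–4
7–6–2–1–4
7–6–8–4
7–8–4
7–8–6–2–1–4

8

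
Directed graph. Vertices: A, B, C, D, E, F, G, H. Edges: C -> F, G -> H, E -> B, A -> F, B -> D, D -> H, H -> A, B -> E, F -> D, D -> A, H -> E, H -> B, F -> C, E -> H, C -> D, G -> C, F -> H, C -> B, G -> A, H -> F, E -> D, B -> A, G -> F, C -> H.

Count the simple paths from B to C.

9

B→A→F→C
B→D→A→F→C
B→D→H→A→F→C
B→D→H→F→C
B→E→D→A→F→C
B→E→D→H→A→F→C
B→E→D→H→F→C
B→E→H→A→F→C
B→E→H→F→C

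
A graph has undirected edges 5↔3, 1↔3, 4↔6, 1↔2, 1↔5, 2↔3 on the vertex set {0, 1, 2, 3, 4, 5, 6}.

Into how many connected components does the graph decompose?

3

From 0: component {0}.
From 1: component {1, 2, 3, 5}.
From 4: component {4, 6}.
That's 3 components.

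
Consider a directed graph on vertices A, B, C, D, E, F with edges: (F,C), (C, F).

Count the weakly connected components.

5

From A: component {A}.
From B: component {B}.
From C: component {C, F}.
From D: component {D}.
From E: component {E}.
That's 5 components.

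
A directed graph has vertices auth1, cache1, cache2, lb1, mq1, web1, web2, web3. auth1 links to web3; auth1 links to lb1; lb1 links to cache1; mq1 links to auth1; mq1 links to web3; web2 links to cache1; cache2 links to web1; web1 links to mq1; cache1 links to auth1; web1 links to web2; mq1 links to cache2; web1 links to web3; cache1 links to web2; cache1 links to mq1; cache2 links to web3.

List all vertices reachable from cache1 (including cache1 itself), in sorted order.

Start at cache1.
Its neighbours: auth1, mq1, web2.
Then their neighbours: cache2, lb1, web3.
Then next layer: web1.
Every vertex is now reached.

auth1, cache1, cache2, lb1, mq1, web1, web2, web3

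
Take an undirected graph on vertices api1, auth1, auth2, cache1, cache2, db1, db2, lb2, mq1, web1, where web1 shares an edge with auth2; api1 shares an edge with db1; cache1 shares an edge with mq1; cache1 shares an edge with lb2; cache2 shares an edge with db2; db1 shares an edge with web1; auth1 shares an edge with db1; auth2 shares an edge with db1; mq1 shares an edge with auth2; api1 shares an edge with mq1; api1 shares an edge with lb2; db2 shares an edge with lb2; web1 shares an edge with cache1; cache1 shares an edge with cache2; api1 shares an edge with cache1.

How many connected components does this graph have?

1

From api1: component {api1, auth1, auth2, cache1, cache2, db1, db2, lb2, mq1, web1}.
That's 1 component.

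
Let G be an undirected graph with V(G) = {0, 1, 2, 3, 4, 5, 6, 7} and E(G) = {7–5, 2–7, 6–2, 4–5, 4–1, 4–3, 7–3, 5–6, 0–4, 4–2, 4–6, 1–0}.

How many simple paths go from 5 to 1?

14

5–4–0–1
5–4–1
5–6–2–4–0–1
5–6–2–4–1
5–6–2–7–3–4–0–1
5–6–2–7–3–4–1
5–6–4–0–1
5–6–4–1
5–7–2–4–0–1
5–7–2–4–1
5–7–2–6–4–0–1
5–7–2–6–4–1
5–7–3–4–0–1
5–7–3–4–1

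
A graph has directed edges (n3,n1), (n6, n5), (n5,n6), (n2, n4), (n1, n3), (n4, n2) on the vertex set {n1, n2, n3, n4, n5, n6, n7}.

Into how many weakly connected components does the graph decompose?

4

From n1: component {n1, n3}.
From n2: component {n2, n4}.
From n5: component {n5, n6}.
From n7: component {n7}.
That's 4 components.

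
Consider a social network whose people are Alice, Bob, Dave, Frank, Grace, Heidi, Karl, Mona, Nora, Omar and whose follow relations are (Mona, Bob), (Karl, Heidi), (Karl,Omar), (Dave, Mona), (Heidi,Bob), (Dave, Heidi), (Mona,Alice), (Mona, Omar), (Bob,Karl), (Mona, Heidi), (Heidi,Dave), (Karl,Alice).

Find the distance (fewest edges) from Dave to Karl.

Distance 0: Dave.
Distance 1: Heidi, Mona.
Distance 2: Alice, Bob, Omar.
Distance 3: Karl — contains Karl.

3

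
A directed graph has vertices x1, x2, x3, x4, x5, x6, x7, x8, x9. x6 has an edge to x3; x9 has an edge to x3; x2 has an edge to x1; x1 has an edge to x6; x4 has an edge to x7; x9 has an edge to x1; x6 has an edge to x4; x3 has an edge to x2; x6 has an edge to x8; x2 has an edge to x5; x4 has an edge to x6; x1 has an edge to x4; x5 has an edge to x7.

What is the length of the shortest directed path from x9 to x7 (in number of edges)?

3

Distance 0: x9.
Distance 1: x1, x3.
Distance 2: x2, x4, x6.
Distance 3: x5, x7, x8 — contains x7.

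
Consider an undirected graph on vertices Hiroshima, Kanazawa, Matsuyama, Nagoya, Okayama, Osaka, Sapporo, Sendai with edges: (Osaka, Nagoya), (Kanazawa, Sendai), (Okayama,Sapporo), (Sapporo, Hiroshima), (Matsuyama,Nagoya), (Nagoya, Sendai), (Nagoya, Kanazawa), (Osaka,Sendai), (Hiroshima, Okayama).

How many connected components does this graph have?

From Hiroshima: component {Hiroshima, Okayama, Sapporo}.
From Kanazawa: component {Kanazawa, Matsuyama, Nagoya, Osaka, Sendai}.
That's 2 components.

2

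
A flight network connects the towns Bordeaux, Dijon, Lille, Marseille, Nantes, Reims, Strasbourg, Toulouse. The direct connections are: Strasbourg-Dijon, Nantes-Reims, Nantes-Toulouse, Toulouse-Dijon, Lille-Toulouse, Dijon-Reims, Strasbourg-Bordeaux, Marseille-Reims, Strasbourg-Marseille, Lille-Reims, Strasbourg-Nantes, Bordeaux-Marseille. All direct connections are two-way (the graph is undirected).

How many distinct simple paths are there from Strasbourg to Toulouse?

12

Strasbourg–Bordeaux–Marseille–Reims–Dijon–Toulouse
Strasbourg–Bordeaux–Marseille–Reims–Lille–Toulouse
Strasbourg–Bordeaux–Marseille–Reims–Nantes–Toulouse
Strasbourg–Dijon–Reims–Lille–Toulouse
Strasbourg–Dijon–Reims–Nantes–Toulouse
Strasbourg–Dijon–Toulouse
Strasbourg–Marseille–Reims–Dijon–Toulouse
Strasbourg–Marseille–Reims–Lille–Toulouse
Strasbourg–Marseille–Reims–Nantes–Toulouse
Strasbourg–Nantes–Reims–Dijon–Toulouse
Strasbourg–Nantes–Reims–Lille–Toulouse
Strasbourg–Nantes–Toulouse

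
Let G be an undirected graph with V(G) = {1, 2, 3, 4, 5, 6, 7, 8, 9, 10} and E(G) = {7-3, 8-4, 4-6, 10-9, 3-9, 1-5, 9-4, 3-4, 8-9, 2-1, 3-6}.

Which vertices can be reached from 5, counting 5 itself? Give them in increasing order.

1, 2, 5

Start at 5.
Its neighbours: 1.
Then their neighbours: 2.
Nothing further is reachable.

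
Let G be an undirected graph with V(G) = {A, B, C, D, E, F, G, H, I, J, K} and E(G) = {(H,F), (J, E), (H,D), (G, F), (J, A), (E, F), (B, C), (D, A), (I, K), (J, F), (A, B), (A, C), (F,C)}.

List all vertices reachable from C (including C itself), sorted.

A, B, C, D, E, F, G, H, J

Start at C.
Its neighbours: A, B, F.
Then their neighbours: D, E, G, H, J.
Nothing further is reachable.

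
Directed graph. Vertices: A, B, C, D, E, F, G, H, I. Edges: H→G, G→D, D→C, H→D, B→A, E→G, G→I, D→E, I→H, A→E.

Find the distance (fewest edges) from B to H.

5

Distance 0: B.
Distance 1: A.
Distance 2: E.
Distance 3: G.
Distance 4: D, I.
Distance 5: C, H — contains H.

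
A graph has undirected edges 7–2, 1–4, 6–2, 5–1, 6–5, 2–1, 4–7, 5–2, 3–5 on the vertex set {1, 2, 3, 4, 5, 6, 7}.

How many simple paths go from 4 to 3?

6

4–1–2–5–3
4–1–2–6–5–3
4–1–5–3
4–7–2–1–5–3
4–7–2–5–3
4–7–2–6–5–3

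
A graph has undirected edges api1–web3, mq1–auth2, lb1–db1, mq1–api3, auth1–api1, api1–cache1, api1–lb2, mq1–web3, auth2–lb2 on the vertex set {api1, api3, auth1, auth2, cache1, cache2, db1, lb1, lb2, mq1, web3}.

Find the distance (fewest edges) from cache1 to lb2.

Distance 0: cache1.
Distance 1: api1.
Distance 2: auth1, lb2, web3 — contains lb2.

2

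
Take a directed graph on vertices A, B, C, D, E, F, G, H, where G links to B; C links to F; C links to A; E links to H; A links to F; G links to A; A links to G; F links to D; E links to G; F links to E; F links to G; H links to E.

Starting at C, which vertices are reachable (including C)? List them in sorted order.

A, B, C, D, E, F, G, H

Start at C.
Its neighbours: A, F.
Then their neighbours: D, E, G.
Then next layer: B, H.
Every vertex is now reached.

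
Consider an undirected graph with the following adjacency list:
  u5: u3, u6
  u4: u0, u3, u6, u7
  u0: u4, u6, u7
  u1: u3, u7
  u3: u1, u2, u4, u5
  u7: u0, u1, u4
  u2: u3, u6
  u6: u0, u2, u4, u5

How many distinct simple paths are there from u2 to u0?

17

u2–u3–u1–u7–u0
u2–u3–u1–u7–u4–u0
u2–u3–u1–u7–u4–u6–u0
u2–u3–u4–u0
u2–u3–u4–u6–u0
u2–u3–u4–u7–u0
u2–u3–u5–u6–u0
u2–u3–u5–u6–u4–u0
... and 9 more.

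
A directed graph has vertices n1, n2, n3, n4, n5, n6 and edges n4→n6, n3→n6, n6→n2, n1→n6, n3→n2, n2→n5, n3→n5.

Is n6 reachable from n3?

Yes

Explore from n3.
Distance 1: reach n2, n5, n6.
Found n6.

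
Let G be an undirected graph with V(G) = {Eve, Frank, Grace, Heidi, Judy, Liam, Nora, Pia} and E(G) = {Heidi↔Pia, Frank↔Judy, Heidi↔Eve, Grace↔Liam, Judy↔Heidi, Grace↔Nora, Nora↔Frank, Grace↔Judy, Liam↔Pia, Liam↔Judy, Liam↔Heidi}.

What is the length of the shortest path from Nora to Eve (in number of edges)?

Distance 0: Nora.
Distance 1: Frank, Grace.
Distance 2: Judy, Liam.
Distance 3: Heidi, Pia.
Distance 4: Eve — contains Eve.

4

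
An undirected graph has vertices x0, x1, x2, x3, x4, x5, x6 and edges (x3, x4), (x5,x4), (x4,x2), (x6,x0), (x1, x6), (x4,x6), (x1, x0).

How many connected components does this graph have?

1

From x0: component {x0, x1, x2, x3, x4, x5, x6}.
That's 1 component.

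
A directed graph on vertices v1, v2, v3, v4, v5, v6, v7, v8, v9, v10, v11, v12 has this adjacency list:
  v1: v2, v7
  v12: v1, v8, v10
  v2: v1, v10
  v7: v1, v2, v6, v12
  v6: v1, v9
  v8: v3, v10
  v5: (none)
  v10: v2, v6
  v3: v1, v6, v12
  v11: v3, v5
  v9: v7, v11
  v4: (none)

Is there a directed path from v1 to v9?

Explore from v1.
Distance 1: reach v2, v7.
Distance 2: reach v6, v10, v12.
Distance 3: reach v8, v9.
Found v9.

Yes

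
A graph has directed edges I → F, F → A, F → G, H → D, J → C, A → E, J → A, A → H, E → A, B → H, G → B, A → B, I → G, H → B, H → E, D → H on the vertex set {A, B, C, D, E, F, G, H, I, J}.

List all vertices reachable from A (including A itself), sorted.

A, B, D, E, H

Start at A.
Its neighbours: B, E, H.
Then their neighbours: D.
Nothing further is reachable.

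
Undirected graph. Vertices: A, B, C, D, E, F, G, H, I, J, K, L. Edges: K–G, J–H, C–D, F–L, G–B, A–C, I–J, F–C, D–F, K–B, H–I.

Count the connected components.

4

From A: component {A, C, D, F, L}.
From B: component {B, G, K}.
From E: component {E}.
From H: component {H, I, J}.
That's 4 components.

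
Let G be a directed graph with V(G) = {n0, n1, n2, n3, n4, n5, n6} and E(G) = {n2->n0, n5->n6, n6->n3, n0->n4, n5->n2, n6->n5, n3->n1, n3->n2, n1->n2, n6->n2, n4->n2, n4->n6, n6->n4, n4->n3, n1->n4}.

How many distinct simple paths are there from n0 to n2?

n0→n4→n2
n0→n4→n3→n1→n2
n0→n4→n3→n2
n0→n4→n6→n2
n0→n4→n6→n3→n1→n2
n0→n4→n6→n3→n2
n0→n4→n6→n5→n2

7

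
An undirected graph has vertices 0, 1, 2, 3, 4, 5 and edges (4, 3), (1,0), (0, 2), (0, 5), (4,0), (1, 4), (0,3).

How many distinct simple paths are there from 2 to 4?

2–0–1–4
2–0–3–4
2–0–4

3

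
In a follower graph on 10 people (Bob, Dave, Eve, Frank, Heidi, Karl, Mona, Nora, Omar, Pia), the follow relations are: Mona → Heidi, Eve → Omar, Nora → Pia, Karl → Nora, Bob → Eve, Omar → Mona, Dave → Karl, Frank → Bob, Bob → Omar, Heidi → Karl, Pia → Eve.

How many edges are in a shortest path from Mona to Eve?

Distance 0: Mona.
Distance 1: Heidi.
Distance 2: Karl.
Distance 3: Nora.
Distance 4: Pia.
Distance 5: Eve — contains Eve.

5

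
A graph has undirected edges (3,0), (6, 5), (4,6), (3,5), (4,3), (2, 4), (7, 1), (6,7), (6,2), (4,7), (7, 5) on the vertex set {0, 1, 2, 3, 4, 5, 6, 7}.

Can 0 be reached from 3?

Explore from 3.
Distance 1: reach 0, 4, 5.
Found 0.

Yes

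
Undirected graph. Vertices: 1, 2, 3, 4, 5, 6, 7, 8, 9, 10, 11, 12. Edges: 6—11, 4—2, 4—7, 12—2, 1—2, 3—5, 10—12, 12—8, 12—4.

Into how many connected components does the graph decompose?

4

From 1: component {1, 2, 4, 7, 8, 10, 12}.
From 3: component {3, 5}.
From 6: component {6, 11}.
From 9: component {9}.
That's 4 components.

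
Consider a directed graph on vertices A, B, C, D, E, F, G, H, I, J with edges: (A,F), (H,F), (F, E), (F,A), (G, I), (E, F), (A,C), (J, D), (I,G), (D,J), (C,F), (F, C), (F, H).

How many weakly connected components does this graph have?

4

From A: component {A, C, E, F, H}.
From B: component {B}.
From D: component {D, J}.
From G: component {G, I}.
That's 4 components.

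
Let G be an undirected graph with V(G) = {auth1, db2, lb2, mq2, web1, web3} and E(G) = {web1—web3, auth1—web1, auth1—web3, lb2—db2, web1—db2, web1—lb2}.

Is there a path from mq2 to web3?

No

mq2 has no edges, so nothing is reachable from it.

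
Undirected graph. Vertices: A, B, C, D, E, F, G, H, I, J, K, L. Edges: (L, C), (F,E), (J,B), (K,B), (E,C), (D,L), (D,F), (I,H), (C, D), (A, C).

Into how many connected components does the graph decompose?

4

From A: component {A, C, D, E, F, L}.
From B: component {B, J, K}.
From G: component {G}.
From H: component {H, I}.
That's 4 components.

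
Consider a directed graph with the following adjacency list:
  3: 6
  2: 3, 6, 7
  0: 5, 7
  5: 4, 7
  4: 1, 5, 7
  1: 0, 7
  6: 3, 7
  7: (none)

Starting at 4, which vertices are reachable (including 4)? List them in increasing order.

Start at 4.
Its neighbours: 1, 5, 7.
Then their neighbours: 0.
Nothing further is reachable.

0, 1, 4, 5, 7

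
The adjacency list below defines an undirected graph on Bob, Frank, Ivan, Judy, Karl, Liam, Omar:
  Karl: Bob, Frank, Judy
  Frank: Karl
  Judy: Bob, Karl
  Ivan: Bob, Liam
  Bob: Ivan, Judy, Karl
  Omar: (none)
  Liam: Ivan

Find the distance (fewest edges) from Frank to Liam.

Distance 0: Frank.
Distance 1: Karl.
Distance 2: Bob, Judy.
Distance 3: Ivan.
Distance 4: Liam — contains Liam.

4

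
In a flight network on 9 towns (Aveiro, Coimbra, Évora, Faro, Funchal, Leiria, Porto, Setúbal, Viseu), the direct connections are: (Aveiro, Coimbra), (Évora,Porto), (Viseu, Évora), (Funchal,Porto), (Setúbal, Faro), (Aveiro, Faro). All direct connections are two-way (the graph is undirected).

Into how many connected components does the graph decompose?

3

From Aveiro: component {Aveiro, Coimbra, Faro, Setúbal}.
From Évora: component {Évora, Funchal, Porto, Viseu}.
From Leiria: component {Leiria}.
That's 3 components.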